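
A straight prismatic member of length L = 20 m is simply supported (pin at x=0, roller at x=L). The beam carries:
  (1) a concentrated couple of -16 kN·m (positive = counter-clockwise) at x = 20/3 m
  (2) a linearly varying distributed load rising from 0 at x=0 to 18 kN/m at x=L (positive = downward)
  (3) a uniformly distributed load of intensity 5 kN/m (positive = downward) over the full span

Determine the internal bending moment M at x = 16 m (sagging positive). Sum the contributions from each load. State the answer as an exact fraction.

M(16) = 2544/5 kN·m

Load 1 — applied couple M₀=-16 kN·m at a=20/3 m (b=L-a=40/3):
  M_1 = M₀x/L - M₀  [x>a] = (-16)·16/20 - (-16) = 16/5 kN·m
Load 2 — triangular load w₀=18 kN/m (0→w₀ over full span):
  M_2 = w₀Lx/6 - w₀x³/(6L) = 18·20·16/6 - 18·16³/(6·20) = 1728/5 kN·m
Load 3 — uniform load w=5 kN/m over full span:
  M_3 = wx(L-x)/2 = 5·16·(20-16)/2 = 160 kN·m
Superposition: M = Σ M_i = 2544/5 kN·m ≈ 508.800000 kN·m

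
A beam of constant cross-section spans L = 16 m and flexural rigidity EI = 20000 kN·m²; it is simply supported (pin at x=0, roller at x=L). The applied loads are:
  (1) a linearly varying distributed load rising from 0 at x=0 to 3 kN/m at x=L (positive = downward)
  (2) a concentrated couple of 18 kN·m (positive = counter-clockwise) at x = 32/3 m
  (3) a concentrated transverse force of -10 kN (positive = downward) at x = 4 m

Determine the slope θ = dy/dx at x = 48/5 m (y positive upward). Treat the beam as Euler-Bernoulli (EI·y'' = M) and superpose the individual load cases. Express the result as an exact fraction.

Load 1 — triangular load w₀=3 kN/m (0→w₀ over full span):
  θ_1 = -w₀(7L⁴-30L²x²+15x⁴)/(360LEI) = -3·(7·16⁴-30·16²·(48/5)²+15·(48/5)⁴)/(360·16·20000) = 3712/1171875 rad
Load 2 — applied couple M₀=18 kN·m at a=32/3 m (b=L-a=16/3):
  θ_2 = (M₀x²/(2L)+C₁)/EI  [x≤a] with C₁=M₀(3b²-L²)/(6L)=-32 = (18·(48/5)²/(2·16)+(-32))/20000 = 31/31250 rad
Load 3 — point force P=-10 kN at a=4 m (b=L-a=12):
  θ_3 = -Pa(2L²-6Lx+3x²+a²)/(6LEI)  [x>a] = -(-10)·4·(2·16²-6·16·(48/5)+3·(48/5)²+4²)/(6·16·20000) = -61/25000 rad
Superposition: θ = Σ θ_i = 16121/9375000 rad ≈ 0.001720 rad

θ(48/5) = 16121/9375000 rad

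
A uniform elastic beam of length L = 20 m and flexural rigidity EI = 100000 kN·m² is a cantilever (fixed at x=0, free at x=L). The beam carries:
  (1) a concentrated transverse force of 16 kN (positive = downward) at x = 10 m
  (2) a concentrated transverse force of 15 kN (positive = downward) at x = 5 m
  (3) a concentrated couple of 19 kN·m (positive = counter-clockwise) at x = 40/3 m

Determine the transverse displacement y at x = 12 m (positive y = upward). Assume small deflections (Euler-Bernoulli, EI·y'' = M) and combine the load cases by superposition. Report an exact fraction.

Load 1 — point force P=16 kN at a=10 m (b=L-a=10):
  y_1 = -Pa²(3x-a)/(6EI)  [x>a] = -16·10²·(3·12-10)/(6·100000) = -26/375 m
Load 2 — point force P=15 kN at a=5 m (b=L-a=15):
  y_2 = -Pa²(3x-a)/(6EI)  [x>a] = -15·5²·(3·12-5)/(6·100000) = -31/1600 m
Load 3 — applied couple M₀=19 kN·m at a=40/3 m (b=L-a=20/3):
  y_3 = M₀x²/(2EI)  [x≤a] = 19·12²/(2·100000) = 171/12500 m
Superposition: y = Σ y_i = -45017/600000 m ≈ -0.075028 m

y(12) = -45017/600000 m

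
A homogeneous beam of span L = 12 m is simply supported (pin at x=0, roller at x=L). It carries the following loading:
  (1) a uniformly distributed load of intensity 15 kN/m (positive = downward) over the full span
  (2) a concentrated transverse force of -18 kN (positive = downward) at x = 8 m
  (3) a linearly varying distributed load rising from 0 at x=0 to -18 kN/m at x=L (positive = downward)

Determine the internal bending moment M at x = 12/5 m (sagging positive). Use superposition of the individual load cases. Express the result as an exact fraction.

Load 1 — uniform load w=15 kN/m over full span:
  M_1 = wx(L-x)/2 = 15·(12/5)·(12-(12/5))/2 = 864/5 kN·m
Load 2 — point force P=-18 kN at a=8 m (b=L-a=4):
  M_2 = Pbx/L  [x≤a] = (-18)·4·(12/5)/12 = -72/5 kN·m
Load 3 — triangular load w₀=-18 kN/m (0→w₀ over full span):
  M_3 = w₀Lx/6 - w₀x³/(6L) = (-18)·12·(12/5)/6 - (-18)·(12/5)³/(6·12) = -10368/125 kN·m
Superposition: M = Σ M_i = 9432/125 kN·m ≈ 75.456000 kN·m

M(12/5) = 9432/125 kN·m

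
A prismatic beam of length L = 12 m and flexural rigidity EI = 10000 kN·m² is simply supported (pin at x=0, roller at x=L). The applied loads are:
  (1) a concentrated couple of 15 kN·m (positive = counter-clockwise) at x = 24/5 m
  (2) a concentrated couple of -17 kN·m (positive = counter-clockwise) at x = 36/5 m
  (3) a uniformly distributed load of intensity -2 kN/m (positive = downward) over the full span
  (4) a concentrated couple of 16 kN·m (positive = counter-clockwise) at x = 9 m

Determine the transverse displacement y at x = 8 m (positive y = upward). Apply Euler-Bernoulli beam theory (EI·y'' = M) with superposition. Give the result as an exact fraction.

Load 1 — applied couple M₀=15 kN·m at a=24/5 m (b=L-a=36/5):
  y_1 = (M₀x³/(6L)-M₀(x-a)²/2+C₁x)/EI  [x>a] with C₁=M₀(3b²-L²)/(6L)=12/5 = (15·8³/(6·12)-15·(8-(24/5))²/2+(12/5)·8)/10000 = 46/9375 m
Load 2 — applied couple M₀=-17 kN·m at a=36/5 m (b=L-a=24/5):
  y_2 = (M₀x³/(6L)-M₀(x-a)²/2+C₁x)/EI  [x>a] with C₁=M₀(3b²-L²)/(6L)=442/25 = ((-17)·8³/(6·12)-(-17)·(8-(36/5))²/2+(442/25)·8)/10000 = 731/281250 m
Load 3 — uniform load w=-2 kN/m over full span:
  y_3 = -wx(L³-2Lx²+x³)/(24EI) = -(-2)·8·(12³-2·12·8²+8³)/(24·10000) = 88/1875 m
Load 4 — applied couple M₀=16 kN·m at a=9 m (b=L-a=3):
  y_4 = (M₀x³/(6L)+C₁x)/EI  [x≤a] with C₁=M₀(3b²-L²)/(6L)=-26 = (16·8³/(6·12)+(-26)·8)/10000 = -53/5625 m
Superposition: y = Σ y_i = 12661/281250 m ≈ 0.045017 m

y(8) = 12661/281250 m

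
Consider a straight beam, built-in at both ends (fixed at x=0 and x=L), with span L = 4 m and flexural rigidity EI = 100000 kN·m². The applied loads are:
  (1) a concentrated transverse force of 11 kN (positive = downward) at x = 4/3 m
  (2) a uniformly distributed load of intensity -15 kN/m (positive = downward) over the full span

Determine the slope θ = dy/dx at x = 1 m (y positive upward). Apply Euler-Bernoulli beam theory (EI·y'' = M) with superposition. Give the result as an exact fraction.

Load 1 — point force P=11 kN at a=4/3 m (b=L-a=8/3):
  θ_1 = -Pb²x(2aL-(3a+b)x)/(2L³EI)  [x≤a] = -11·(8/3)²·1·(2·(4/3)·4-(3·(4/3)+(8/3))·1)/(2·4³·100000) = -11/450000 rad
Load 2 — uniform load w=-15 kN/m over full span:
  θ_2 = -wx(L-x)(L-2x)/(12EI) = -(-15)·1·(4-1)·(4-2·1)/(12·100000) = 3/40000 rad
Superposition: θ = Σ θ_i = 91/1800000 rad ≈ 0.000051 rad

θ(1) = 91/1800000 rad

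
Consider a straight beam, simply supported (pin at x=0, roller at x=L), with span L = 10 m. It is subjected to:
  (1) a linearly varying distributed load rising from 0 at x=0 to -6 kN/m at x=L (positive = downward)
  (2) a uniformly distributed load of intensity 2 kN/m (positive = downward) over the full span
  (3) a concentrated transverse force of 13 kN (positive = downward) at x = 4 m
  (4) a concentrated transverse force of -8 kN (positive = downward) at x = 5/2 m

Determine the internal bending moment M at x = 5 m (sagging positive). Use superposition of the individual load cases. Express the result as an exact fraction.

Load 1 — triangular load w₀=-6 kN/m (0→w₀ over full span):
  M_1 = w₀Lx/6 - w₀x³/(6L) = (-6)·10·5/6 - (-6)·5³/(6·10) = -75/2 kN·m
Load 2 — uniform load w=2 kN/m over full span:
  M_2 = wx(L-x)/2 = 2·5·(10-5)/2 = 25 kN·m
Load 3 — point force P=13 kN at a=4 m (b=L-a=6):
  M_3 = Pa(L-x)/L  [x>a] = 13·4·(10-5)/10 = 26 kN·m
Load 4 — point force P=-8 kN at a=5/2 m (b=L-a=15/2):
  M_4 = Pa(L-x)/L  [x>a] = (-8)·(5/2)·(10-5)/10 = -10 kN·m
Superposition: M = Σ M_i = 7/2 kN·m ≈ 3.500000 kN·m

M(5) = 7/2 kN·m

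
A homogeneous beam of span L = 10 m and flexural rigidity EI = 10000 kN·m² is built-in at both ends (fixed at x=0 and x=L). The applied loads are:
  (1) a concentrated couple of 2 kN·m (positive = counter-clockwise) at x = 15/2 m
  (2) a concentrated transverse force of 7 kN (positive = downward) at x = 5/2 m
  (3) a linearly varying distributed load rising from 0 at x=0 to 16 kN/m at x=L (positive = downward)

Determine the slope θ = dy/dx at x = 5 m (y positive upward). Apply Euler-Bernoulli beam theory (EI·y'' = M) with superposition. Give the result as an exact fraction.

θ(5) = -227/384000 rad

Load 1 — applied couple M₀=2 kN·m at a=15/2 m (b=L-a=5/2):
  θ_1 = (R_Ax²/2 - M_Ax)/EI  [x≤a] with R_A=9/40, M_A=5/8 = ((9/40)·5²/2 - (5/8)·5)/10000 = -1/32000 rad
Load 2 — point force P=7 kN at a=5/2 m (b=L-a=15/2):
  θ_2 = Pa²(L-x)(2bL-(3b+a)(L-x))/(2L³EI)  [x>a] = 7·(5/2)²·(10-5)·(2·(15/2)·10-(3·(15/2)+(5/2))·(10-5))/(2·10³·10000) = 7/25600 rad
Load 3 — triangular load w₀=16 kN/m (0→w₀ over full span):
  θ_3 = -w₀(2x(L-x)(L-2x)(x+2L)+x²(L-x)²)/(120LEI) = -16·(2·5·(10-5)·(10-2·5)·(5+2·10)+5²·(10-5)²)/(120·10·10000) = -1/1200 rad
Superposition: θ = Σ θ_i = -227/384000 rad ≈ -0.000591 rad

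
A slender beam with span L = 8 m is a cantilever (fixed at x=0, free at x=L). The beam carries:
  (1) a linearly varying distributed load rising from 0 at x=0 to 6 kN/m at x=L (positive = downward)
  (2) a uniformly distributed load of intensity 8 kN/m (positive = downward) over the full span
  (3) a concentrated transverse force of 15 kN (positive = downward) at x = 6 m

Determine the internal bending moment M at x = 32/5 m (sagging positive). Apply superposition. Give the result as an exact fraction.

M(32/5) = -2176/125 kN·m

Load 1 — triangular load w₀=6 kN/m (0→w₀ over full span):
  M_1 = w₀Lx/2 - w₀L²/3 - w₀x³/(6L) = 6·8·(32/5)/2 - 6·8²/3 - 6·(32/5)³/(6·8) = -896/125 kN·m
Load 2 — uniform load w=8 kN/m over full span:
  M_2 = -w(L-x)²/2 = -8·(8-(32/5))²/2 = -256/25 kN·m
Load 3 — point force P=15 kN at a=6 m (b=L-a=2):
  M_3 = 0  [x>a] = 0 kN·m
Superposition: M = Σ M_i = -2176/125 kN·m ≈ -17.408000 kN·m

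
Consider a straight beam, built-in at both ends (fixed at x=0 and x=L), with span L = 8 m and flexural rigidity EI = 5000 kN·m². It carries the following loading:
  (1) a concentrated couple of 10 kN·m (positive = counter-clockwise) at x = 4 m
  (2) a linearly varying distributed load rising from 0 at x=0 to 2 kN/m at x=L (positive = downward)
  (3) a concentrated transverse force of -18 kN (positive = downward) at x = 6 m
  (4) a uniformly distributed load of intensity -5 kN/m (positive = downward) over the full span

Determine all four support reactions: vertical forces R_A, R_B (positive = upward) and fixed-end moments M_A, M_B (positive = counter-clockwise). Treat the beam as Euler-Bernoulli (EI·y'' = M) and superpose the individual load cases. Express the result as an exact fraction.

R_A = -1483/80 kN, M_A = -533/20 kN·m, R_B = -2517/80 kN, M_B = 2581/60 kN·m

Load 1 — applied couple M₀=10 kN·m at a=4 m (b=L-a=4):
  R_A = 6M₀ab/L³ = 6·10·4·4/8³ = 15/8 kN
  M_A = M₀b(2a-b)/L² = 10·4·(2·4-4)/8² = 5/2 kN·m
  R_B = -6M₀ab/L³ = -6·10·4·4/8³ = -15/8 kN
  M_B = M₀a(2b-a)/L² = 10·4·(2·4-4)/8² = 5/2 kN·m
Load 2 — triangular load w₀=2 kN/m (0→w₀ over full span):
  R_A = 3w₀L/20 = 3·2·8/20 = 12/5 kN
  M_A = w₀L²/30 = 2·8²/30 = 64/15 kN·m
  R_B = 7w₀L/20 = 7·2·8/20 = 28/5 kN
  M_B = -w₀L²/20 = -2·8²/20 = -32/5 kN·m
Load 3 — point force P=-18 kN at a=6 m (b=L-a=2):
  R_A = Pb²(3a+b)/L³ = (-18)·2²·(3·6+2)/8³ = -45/16 kN
  M_A = Pab²/L² = (-18)·6·2²/8² = -27/4 kN·m
  R_B = Pa²(a+3b)/L³ = (-18)·6²·(6+3·2)/8³ = -243/16 kN
  M_B = -Pa²b/L² = -(-18)·6²·2/8² = 81/4 kN·m
Load 4 — uniform load w=-5 kN/m over full span:
  R_A = wL/2 = (-5)·8/2 = -20 kN
  M_A = wL²/12 = (-5)·8²/12 = -80/3 kN·m
  R_B = wL/2 = (-5)·8/2 = -20 kN
  M_B = -wL²/12 = -(-5)·8²/12 = 80/3 kN·m
Superposition: R_A = -1483/80 kN, M_A = -533/20 kN·m, R_B = -2517/80 kN, M_B = 2581/60 kN·m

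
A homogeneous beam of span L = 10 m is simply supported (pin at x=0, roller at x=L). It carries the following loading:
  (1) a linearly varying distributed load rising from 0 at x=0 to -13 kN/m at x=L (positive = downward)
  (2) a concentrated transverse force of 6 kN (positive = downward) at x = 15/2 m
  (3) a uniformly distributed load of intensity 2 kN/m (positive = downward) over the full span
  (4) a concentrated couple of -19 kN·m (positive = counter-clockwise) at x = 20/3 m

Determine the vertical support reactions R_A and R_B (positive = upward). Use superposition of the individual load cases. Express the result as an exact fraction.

R_A = -181/15 kN, R_B = -404/15 kN

Load 1 — triangular load w₀=-13 kN/m (0→w₀ over full span):
  R_A = w₀L/6 = (-13)·10/6 = -65/3 kN
  R_B = w₀L/3 = (-13)·10/3 = -130/3 kN
Load 2 — point force P=6 kN at a=15/2 m (b=L-a=5/2):
  R_A = Pb/L = 6·(5/2)/10 = 3/2 kN
  R_B = Pa/L = 6·(15/2)/10 = 9/2 kN
Load 3 — uniform load w=2 kN/m over full span:
  R_A = wL/2 = 2·10/2 = 10 kN
  R_B = wL/2 = 2·10/2 = 10 kN
Load 4 — applied couple M₀=-19 kN·m at a=20/3 m (b=L-a=10/3):
  R_A = M₀/L = (-19)/10 = -19/10 kN
  R_B = -M₀/L = -(-19)/10 = 19/10 kN
Superposition: R_A = -181/15 kN, R_B = -404/15 kN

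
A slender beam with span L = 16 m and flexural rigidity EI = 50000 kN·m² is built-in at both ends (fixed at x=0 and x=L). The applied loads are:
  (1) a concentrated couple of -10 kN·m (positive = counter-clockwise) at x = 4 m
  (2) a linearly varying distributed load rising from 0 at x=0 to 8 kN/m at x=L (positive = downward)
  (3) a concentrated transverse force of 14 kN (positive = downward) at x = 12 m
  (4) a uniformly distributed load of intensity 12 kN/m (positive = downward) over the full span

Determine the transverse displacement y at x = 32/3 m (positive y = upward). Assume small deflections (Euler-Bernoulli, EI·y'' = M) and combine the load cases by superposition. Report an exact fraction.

Load 1 — applied couple M₀=-10 kN·m at a=4 m (b=L-a=12):
  y_1 = (R_Ax³/6 - M_Ax²/2 - M₀(x-a)²/2)/EI  [x>a] with R_A=-45/64, M_A=15/8 = ((-45/64)·(32/3)³/6 - (15/8)·(32/3)²/2 - (-10)·((32/3)-4)²/2)/50000 = -1/1875 m
Load 2 — triangular load w₀=8 kN/m (0→w₀ over full span):
  y_2 = -w₀x²(L-x)²(x+2L)/(120LEI) = -8·(32/3)²·(16-(32/3))²·((32/3)+2·16)/(120·16·50000) = -131072/11390625 m
Load 3 — point force P=14 kN at a=12 m (b=L-a=4):
  y_3 = -Pb²x²(3aL-(3a+b)x)/(6L³EI)  [x≤a] = -14·4²·(32/3)²·(3·12·16-(3·12+4)·(32/3))/(6·16³·50000) = -784/253125 m
Load 4 — uniform load w=12 kN/m over full span:
  y_4 = -wx²(L-x)²/(24EI) = -12·(32/3)²·(16-(32/3))²/(24·50000) = -8192/253125 m
Superposition: y = Σ y_i = -541067/11390625 m ≈ -0.047501 m

y(32/3) = -541067/11390625 m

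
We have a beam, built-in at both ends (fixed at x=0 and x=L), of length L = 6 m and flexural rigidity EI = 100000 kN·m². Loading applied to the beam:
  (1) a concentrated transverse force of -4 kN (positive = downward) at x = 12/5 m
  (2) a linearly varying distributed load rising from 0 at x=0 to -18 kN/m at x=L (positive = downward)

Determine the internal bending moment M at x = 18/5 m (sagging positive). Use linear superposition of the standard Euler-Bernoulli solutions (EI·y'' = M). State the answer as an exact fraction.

Load 1 — point force P=-4 kN at a=12/5 m (b=L-a=18/5):
  M_1 = Pa²(a+3b)(L-x)/L³ - Pa²b/L²  [x>a] = (-4)·(12/5)²·((12/5)+3·(18/5))·(6-(18/5))/6³ - (-4)·(12/5)²·(18/5)/6² = -672/625 kN·m
Load 2 — triangular load w₀=-18 kN/m (0→w₀ over full span):
  M_2 = 3w₀Lx/20 - w₀L²/30 - w₀x³/(6L) = 3·(-18)·6·(18/5)/20 - (-18)·6²/30 - (-18)·(18/5)³/(6·6) = -1674/125 kN·m
Superposition: M = Σ M_i = -9042/625 kN·m ≈ -14.467200 kN·m

M(18/5) = -9042/625 kN·m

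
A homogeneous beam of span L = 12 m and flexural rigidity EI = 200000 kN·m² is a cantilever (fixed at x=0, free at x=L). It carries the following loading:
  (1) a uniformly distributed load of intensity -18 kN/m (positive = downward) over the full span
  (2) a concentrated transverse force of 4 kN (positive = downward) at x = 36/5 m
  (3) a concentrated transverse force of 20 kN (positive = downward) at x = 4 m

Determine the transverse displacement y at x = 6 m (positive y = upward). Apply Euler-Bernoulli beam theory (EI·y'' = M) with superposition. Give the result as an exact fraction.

y(6) = 57761/750000 m

Load 1 — uniform load w=-18 kN/m over full span:
  y_1 = -wx²(x²-4Lx+6L²)/(24EI) = -(-18)·6²·(6²-4·12·6+6·12²)/(24·200000) = 4131/50000 m
Load 2 — point force P=4 kN at a=36/5 m (b=L-a=24/5):
  y_2 = -Px²(3a-x)/(6EI)  [x≤a] = -4·6²·(3·(36/5)-6)/(6·200000) = -117/62500 m
Load 3 — point force P=20 kN at a=4 m (b=L-a=8):
  y_3 = -Pa²(3x-a)/(6EI)  [x>a] = -20·4²·(3·6-4)/(6·200000) = -7/1875 m
Superposition: y = Σ y_i = 57761/750000 m ≈ 0.077015 m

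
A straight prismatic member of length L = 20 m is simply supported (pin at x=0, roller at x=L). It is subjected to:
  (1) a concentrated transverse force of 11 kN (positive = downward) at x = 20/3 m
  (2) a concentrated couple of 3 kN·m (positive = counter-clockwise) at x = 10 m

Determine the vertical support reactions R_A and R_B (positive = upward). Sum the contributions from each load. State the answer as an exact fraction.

R_A = 449/60 kN, R_B = 211/60 kN

Load 1 — point force P=11 kN at a=20/3 m (b=L-a=40/3):
  R_A = Pb/L = 11·(40/3)/20 = 22/3 kN
  R_B = Pa/L = 11·(20/3)/20 = 11/3 kN
Load 2 — applied couple M₀=3 kN·m at a=10 m (b=L-a=10):
  R_A = M₀/L = 3/20 kN
  R_B = -M₀/L = -3/20 kN
Superposition: R_A = 449/60 kN, R_B = 211/60 kN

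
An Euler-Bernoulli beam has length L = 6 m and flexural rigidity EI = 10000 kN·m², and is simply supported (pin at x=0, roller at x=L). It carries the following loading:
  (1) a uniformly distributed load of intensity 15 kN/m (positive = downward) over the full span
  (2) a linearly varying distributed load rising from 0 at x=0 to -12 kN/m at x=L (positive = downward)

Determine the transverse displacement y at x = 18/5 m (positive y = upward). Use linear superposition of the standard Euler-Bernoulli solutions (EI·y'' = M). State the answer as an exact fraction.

y(18/5) = -558009/39062500 m

Load 1 — uniform load w=15 kN/m over full span:
  y_1 = -wx(L³-2Lx²+x³)/(24EI) = -15·(18/5)·(6³-2·6·(18/5)²+(18/5)³)/(24·10000) = -7533/312500 m
Load 2 — triangular load w₀=-12 kN/m (0→w₀ over full span):
  y_2 = -w₀x(7L⁴-10L²x²+3x⁴)/(360LEI) = -(-12)·(18/5)·(7·6⁴-10·6²·(18/5)²+3·(18/5)⁴)/(360·6·10000) = 95904/9765625 m
Superposition: y = Σ y_i = -558009/39062500 m ≈ -0.014285 m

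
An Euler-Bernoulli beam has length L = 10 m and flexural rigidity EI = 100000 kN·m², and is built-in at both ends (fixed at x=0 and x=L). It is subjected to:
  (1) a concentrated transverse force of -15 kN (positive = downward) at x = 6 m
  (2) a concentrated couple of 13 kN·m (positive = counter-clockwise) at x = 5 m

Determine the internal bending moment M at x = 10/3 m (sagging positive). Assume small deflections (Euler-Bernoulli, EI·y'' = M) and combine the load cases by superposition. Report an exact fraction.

M(10/3) = 1/20 kN·m

Load 1 — point force P=-15 kN at a=6 m (b=L-a=4):
  M_1 = Pb²(3a+b)x/L³ - Pab²/L²  [x≤a] = (-15)·4²·(3·6+4)·(10/3)/10³ - (-15)·6·4²/10² = -16/5 kN·m
Load 2 — applied couple M₀=13 kN·m at a=5 m (b=L-a=5):
  M_2 = R_Ax - M_A  [x≤a] with R_A=39/20, M_A=13/4 = (39/20)·(10/3) - (13/4) = 13/4 kN·m
Superposition: M = Σ M_i = 1/20 kN·m ≈ 0.050000 kN·m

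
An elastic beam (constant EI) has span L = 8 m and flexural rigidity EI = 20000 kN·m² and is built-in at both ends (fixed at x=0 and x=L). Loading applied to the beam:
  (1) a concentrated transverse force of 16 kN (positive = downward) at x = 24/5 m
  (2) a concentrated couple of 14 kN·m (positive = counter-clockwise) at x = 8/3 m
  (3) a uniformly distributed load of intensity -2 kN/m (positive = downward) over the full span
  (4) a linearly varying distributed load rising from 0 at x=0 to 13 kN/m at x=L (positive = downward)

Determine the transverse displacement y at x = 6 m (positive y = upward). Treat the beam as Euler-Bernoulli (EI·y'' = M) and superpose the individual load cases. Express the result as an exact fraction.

y(6) = -21473/9000000 m

Load 1 — point force P=16 kN at a=24/5 m (b=L-a=16/5):
  y_1 = -Pa²(L-x)²(3bL-(3b+a)(L-x))/(6L³EI)  [x>a] = -16·(24/5)²·(8-6)²·(3·(16/5)·8-(3·(16/5)+(24/5))·(8-6))/(6·8³·20000) = -18/15625 m
Load 2 — applied couple M₀=14 kN·m at a=8/3 m (b=L-a=16/3):
  y_2 = (R_Ax³/6 - M_Ax²/2 - M₀(x-a)²/2)/EI  [x>a] with R_A=7/3, M_A=0 = ((7/3)·6³/6 - 0·6²/2 - 14·(6-(8/3))²/2)/20000 = 7/22500 m
Load 3 — uniform load w=-2 kN/m over full span:
  y_3 = -wx²(L-x)²/(24EI) = -(-2)·6²·(8-6)²/(24·20000) = 3/5000 m
Load 4 — triangular load w₀=13 kN/m (0→w₀ over full span):
  y_4 = -w₀x²(L-x)²(x+2L)/(120LEI) = -13·6²·(8-6)²·(6+2·8)/(120·8·20000) = -429/200000 m
Superposition: y = Σ y_i = -21473/9000000 m ≈ -0.002386 m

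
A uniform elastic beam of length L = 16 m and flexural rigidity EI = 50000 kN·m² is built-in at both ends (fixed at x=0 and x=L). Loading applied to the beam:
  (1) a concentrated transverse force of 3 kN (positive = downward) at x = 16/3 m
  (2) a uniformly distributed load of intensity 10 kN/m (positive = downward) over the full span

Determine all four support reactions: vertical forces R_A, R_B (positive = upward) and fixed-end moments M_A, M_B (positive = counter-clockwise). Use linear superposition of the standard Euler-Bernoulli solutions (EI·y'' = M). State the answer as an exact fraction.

R_A = 740/9 kN, M_A = 1984/9 kN·m, R_B = 727/9 kN, M_B = -1952/9 kN·m

Load 1 — point force P=3 kN at a=16/3 m (b=L-a=32/3):
  R_A = Pb²(3a+b)/L³ = 3·(32/3)²·(3·(16/3)+(32/3))/16³ = 20/9 kN
  M_A = Pab²/L² = 3·(16/3)·(32/3)²/16² = 64/9 kN·m
  R_B = Pa²(a+3b)/L³ = 3·(16/3)²·((16/3)+3·(32/3))/16³ = 7/9 kN
  M_B = -Pa²b/L² = -3·(16/3)²·(32/3)/16² = -32/9 kN·m
Load 2 — uniform load w=10 kN/m over full span:
  R_A = wL/2 = 10·16/2 = 80 kN
  M_A = wL²/12 = 10·16²/12 = 640/3 kN·m
  R_B = wL/2 = 10·16/2 = 80 kN
  M_B = -wL²/12 = -10·16²/12 = -640/3 kN·m
Superposition: R_A = 740/9 kN, M_A = 1984/9 kN·m, R_B = 727/9 kN, M_B = -1952/9 kN·m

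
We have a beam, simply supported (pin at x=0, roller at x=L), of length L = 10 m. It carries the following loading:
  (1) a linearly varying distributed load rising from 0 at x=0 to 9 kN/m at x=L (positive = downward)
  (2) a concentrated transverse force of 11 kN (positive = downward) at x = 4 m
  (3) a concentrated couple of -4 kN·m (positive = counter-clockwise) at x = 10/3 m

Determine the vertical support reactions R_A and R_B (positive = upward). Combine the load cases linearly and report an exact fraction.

Load 1 — triangular load w₀=9 kN/m (0→w₀ over full span):
  R_A = w₀L/6 = 9·10/6 = 15 kN
  R_B = w₀L/3 = 9·10/3 = 30 kN
Load 2 — point force P=11 kN at a=4 m (b=L-a=6):
  R_A = Pb/L = 11·6/10 = 33/5 kN
  R_B = Pa/L = 11·4/10 = 22/5 kN
Load 3 — applied couple M₀=-4 kN·m at a=10/3 m (b=L-a=20/3):
  R_A = M₀/L = (-4)/10 = -2/5 kN
  R_B = -M₀/L = -(-4)/10 = 2/5 kN
Superposition: R_A = 106/5 kN, R_B = 174/5 kN

R_A = 106/5 kN, R_B = 174/5 kN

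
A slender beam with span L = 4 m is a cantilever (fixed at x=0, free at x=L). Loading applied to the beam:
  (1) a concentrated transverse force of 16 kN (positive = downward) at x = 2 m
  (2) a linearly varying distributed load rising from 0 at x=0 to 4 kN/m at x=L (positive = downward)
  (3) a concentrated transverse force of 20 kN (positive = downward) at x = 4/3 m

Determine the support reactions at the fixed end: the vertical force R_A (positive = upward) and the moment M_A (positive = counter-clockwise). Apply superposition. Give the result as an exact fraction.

R_A = 44 kN, M_A = 80 kN·m

Load 1 — point force P=16 kN at a=2 m (b=L-a=2):
  R_A = P = 16 kN
  M_A = Pa = 16·2 = 32 kN·m
Load 2 — triangular load w₀=4 kN/m (0→w₀ over full span):
  R_A = w₀L/2 = 4·4/2 = 8 kN
  M_A = w₀L²/3 = 4·4²/3 = 64/3 kN·m
Load 3 — point force P=20 kN at a=4/3 m (b=L-a=8/3):
  R_A = P = 20 kN
  M_A = Pa = 20·(4/3) = 80/3 kN·m
Superposition: R_A = 44 kN, M_A = 80 kN·m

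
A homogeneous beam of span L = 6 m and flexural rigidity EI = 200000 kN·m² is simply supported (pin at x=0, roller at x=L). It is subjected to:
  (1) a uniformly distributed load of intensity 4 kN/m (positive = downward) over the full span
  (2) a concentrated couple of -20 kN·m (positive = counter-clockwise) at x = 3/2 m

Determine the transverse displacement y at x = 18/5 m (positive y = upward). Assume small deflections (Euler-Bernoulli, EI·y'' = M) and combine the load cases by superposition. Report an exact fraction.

y(18/5) = -59751/125000000 m

Load 1 — uniform load w=4 kN/m over full span:
  y_1 = -wx(L³-2Lx²+x³)/(24EI) = -4·(18/5)·(6³-2·6·(18/5)²+(18/5)³)/(24·200000) = -2511/7812500 m
Load 2 — applied couple M₀=-20 kN·m at a=3/2 m (b=L-a=9/2):
  y_2 = (M₀x³/(6L)-M₀(x-a)²/2+C₁x)/EI  [x>a] with C₁=M₀(3b²-L²)/(6L)=-55/4 = ((-20)·(18/5)³/(6·6)-(-20)·((18/5)-(3/2))²/2+(-55/4)·(18/5))/200000 = -783/5000000 m
Superposition: y = Σ y_i = -59751/125000000 m ≈ -0.000478 m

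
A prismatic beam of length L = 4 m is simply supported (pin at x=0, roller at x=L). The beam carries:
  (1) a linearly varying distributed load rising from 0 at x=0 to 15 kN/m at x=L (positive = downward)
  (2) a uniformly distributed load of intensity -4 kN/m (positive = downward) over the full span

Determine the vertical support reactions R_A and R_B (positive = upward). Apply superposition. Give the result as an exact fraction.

Load 1 — triangular load w₀=15 kN/m (0→w₀ over full span):
  R_A = w₀L/6 = 15·4/6 = 10 kN
  R_B = w₀L/3 = 15·4/3 = 20 kN
Load 2 — uniform load w=-4 kN/m over full span:
  R_A = wL/2 = (-4)·4/2 = -8 kN
  R_B = wL/2 = (-4)·4/2 = -8 kN
Superposition: R_A = 2 kN, R_B = 12 kN

R_A = 2 kN, R_B = 12 kN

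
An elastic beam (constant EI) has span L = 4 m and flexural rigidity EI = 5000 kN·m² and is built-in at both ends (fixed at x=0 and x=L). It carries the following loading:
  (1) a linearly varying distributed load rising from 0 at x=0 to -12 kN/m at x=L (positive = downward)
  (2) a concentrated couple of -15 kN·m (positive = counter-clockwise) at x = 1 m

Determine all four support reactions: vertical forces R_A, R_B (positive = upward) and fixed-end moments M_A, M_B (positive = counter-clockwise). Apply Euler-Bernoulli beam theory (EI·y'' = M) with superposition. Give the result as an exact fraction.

Load 1 — triangular load w₀=-12 kN/m (0→w₀ over full span):
  R_A = 3w₀L/20 = 3·(-12)·4/20 = -36/5 kN
  M_A = w₀L²/30 = (-12)·4²/30 = -32/5 kN·m
  R_B = 7w₀L/20 = 7·(-12)·4/20 = -84/5 kN
  M_B = -w₀L²/20 = -(-12)·4²/20 = 48/5 kN·m
Load 2 — applied couple M₀=-15 kN·m at a=1 m (b=L-a=3):
  R_A = 6M₀ab/L³ = 6·(-15)·1·3/4³ = -135/32 kN
  M_A = M₀b(2a-b)/L² = (-15)·3·(2·1-3)/4² = 45/16 kN·m
  R_B = -6M₀ab/L³ = -6·(-15)·1·3/4³ = 135/32 kN
  M_B = M₀a(2b-a)/L² = (-15)·1·(2·3-1)/4² = -75/16 kN·m
Superposition: R_A = -1827/160 kN, M_A = -287/80 kN·m, R_B = -2013/160 kN, M_B = 393/80 kN·m

R_A = -1827/160 kN, M_A = -287/80 kN·m, R_B = -2013/160 kN, M_B = 393/80 kN·m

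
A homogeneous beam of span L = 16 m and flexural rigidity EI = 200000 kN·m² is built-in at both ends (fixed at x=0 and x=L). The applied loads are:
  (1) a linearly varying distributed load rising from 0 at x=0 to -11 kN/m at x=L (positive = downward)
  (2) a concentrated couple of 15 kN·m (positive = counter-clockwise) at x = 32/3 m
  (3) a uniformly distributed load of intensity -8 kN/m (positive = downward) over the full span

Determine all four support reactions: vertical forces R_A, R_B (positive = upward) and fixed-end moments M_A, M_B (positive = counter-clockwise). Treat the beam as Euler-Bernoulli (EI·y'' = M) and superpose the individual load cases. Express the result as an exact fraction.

Load 1 — triangular load w₀=-11 kN/m (0→w₀ over full span):
  R_A = 3w₀L/20 = 3·(-11)·16/20 = -132/5 kN
  M_A = w₀L²/30 = (-11)·16²/30 = -1408/15 kN·m
  R_B = 7w₀L/20 = 7·(-11)·16/20 = -308/5 kN
  M_B = -w₀L²/20 = -(-11)·16²/20 = 704/5 kN·m
Load 2 — applied couple M₀=15 kN·m at a=32/3 m (b=L-a=16/3):
  R_A = 6M₀ab/L³ = 6·15·(32/3)·(16/3)/16³ = 5/4 kN
  M_A = M₀b(2a-b)/L² = 15·(16/3)·(2·(32/3)-(16/3))/16² = 5 kN·m
  R_B = -6M₀ab/L³ = -6·15·(32/3)·(16/3)/16³ = -5/4 kN
  M_B = M₀a(2b-a)/L² = 15·(32/3)·(2·(16/3)-(32/3))/16² = 0 kN·m
Load 3 — uniform load w=-8 kN/m over full span:
  R_A = wL/2 = (-8)·16/2 = -64 kN
  M_A = wL²/12 = (-8)·16²/12 = -512/3 kN·m
  R_B = wL/2 = (-8)·16/2 = -64 kN
  M_B = -wL²/12 = -(-8)·16²/12 = 512/3 kN·m
Superposition: R_A = -1783/20 kN, M_A = -3893/15 kN·m, R_B = -2537/20 kN, M_B = 4672/15 kN·m

R_A = -1783/20 kN, M_A = -3893/15 kN·m, R_B = -2537/20 kN, M_B = 4672/15 kN·m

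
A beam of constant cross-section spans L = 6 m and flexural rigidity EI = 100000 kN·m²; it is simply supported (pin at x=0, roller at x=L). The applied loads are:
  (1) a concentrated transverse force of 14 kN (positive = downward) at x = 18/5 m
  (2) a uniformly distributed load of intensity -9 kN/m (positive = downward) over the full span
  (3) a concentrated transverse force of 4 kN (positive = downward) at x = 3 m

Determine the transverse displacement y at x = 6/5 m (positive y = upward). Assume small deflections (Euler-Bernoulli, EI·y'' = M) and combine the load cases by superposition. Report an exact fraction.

Load 1 — point force P=14 kN at a=18/5 m (b=L-a=12/5):
  y_1 = -Pbx(L²-b²-x²)/(6LEI)  [x≤a] = -14·(12/5)·(6/5)·(6²-(12/5)²-(6/5)²)/(6·6·100000) = -126/390625 m
Load 2 — uniform load w=-9 kN/m over full span:
  y_2 = -wx(L³-2Lx²+x³)/(24EI) = -(-9)·(6/5)·(6³-2·6·(6/5)²+(6/5)³)/(24·100000) = 7047/7812500 m
Load 3 — point force P=4 kN at a=3 m (b=L-a=3):
  y_3 = -Pbx(L²-b²-x²)/(6LEI)  [x≤a] = -4·3·(6/5)·(6²-3²-(6/5)²)/(6·6·100000) = -639/6250000 m
Superposition: y = Σ y_i = 14913/31250000 m ≈ 0.000477 m

y(6/5) = 14913/31250000 m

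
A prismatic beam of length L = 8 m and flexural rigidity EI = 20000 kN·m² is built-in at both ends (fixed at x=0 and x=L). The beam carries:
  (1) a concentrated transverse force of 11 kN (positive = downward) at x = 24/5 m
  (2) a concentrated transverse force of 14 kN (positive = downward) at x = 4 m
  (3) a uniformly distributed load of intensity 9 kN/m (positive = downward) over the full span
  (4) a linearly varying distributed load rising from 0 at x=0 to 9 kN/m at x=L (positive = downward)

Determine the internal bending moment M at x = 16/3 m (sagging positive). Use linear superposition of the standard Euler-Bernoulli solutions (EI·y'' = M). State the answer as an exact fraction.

Load 1 — point force P=11 kN at a=24/5 m (b=L-a=16/5):
  M_1 = Pa²(a+3b)(L-x)/L³ - Pa²b/L²  [x>a] = 11·(24/5)²·((24/5)+3·(16/5))·(8-(16/3))/8³ - 11·(24/5)²·(16/5)/8² = 792/125 kN·m
Load 2 — point force P=14 kN at a=4 m (b=L-a=4):
  M_2 = Pa²(a+3b)(L-x)/L³ - Pa²b/L²  [x>a] = 14·4²·(4+3·4)·(8-(16/3))/8³ - 14·4²·4/8² = 14/3 kN·m
Load 3 — uniform load w=9 kN/m over full span:
  M_3 = wLx/2 - wL²/12 - wx²/2 = 9·8·(16/3)/2 - 9·8²/12 - 9·(16/3)²/2 = 16 kN·m
Load 4 — triangular load w₀=9 kN/m (0→w₀ over full span):
  M_4 = 3w₀Lx/20 - w₀L²/30 - w₀x³/(6L) = 3·9·8·(16/3)/20 - 9·8²/30 - 9·(16/3)³/(6·8) = 448/45 kN·m
Superposition: M = Σ M_i = 41578/1125 kN·m ≈ 36.958222 kN·m

M(16/3) = 41578/1125 kN·m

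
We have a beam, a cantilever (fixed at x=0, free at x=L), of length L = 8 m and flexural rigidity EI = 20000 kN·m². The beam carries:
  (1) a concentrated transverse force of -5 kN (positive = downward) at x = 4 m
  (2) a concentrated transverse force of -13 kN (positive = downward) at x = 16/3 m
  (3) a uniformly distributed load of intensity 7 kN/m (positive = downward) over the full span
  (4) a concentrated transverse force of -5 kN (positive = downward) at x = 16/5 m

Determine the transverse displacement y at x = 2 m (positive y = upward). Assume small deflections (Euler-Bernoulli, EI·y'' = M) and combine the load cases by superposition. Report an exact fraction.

Load 1 — point force P=-5 kN at a=4 m (b=L-a=4):
  y_1 = -Px²(3a-x)/(6EI)  [x≤a] = -(-5)·2²·(3·4-2)/(6·20000) = 1/600 m
Load 2 — point force P=-13 kN at a=16/3 m (b=L-a=8/3):
  y_2 = -Px²(3a-x)/(6EI)  [x≤a] = -(-13)·2²·(3·(16/3)-2)/(6·20000) = 91/15000 m
Load 3 — uniform load w=7 kN/m over full span:
  y_3 = -wx²(x²-4Lx+6L²)/(24EI) = -7·2²·(2²-4·8·2+6·8²)/(24·20000) = -189/10000 m
Load 4 — point force P=-5 kN at a=16/5 m (b=L-a=24/5):
  y_4 = -Px²(3a-x)/(6EI)  [x≤a] = -(-5)·2²·(3·(16/5)-2)/(6·20000) = 19/15000 m
Superposition: y = Σ y_i = -99/10000 m ≈ -0.009900 m

y(2) = -99/10000 m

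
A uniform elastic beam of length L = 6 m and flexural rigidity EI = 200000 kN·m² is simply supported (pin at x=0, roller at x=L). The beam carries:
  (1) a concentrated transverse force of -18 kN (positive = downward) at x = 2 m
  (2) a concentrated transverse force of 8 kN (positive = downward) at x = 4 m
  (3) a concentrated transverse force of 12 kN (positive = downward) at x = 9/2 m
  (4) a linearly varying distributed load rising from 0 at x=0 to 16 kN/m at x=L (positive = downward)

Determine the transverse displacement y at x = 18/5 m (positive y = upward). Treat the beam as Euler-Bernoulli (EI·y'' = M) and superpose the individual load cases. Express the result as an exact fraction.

y(18/5) = -8490683/12500000000 m

Load 1 — point force P=-18 kN at a=2 m (b=L-a=4):
  y_1 = -Pa(L-x)(2Lx-a²-x²)/(6LEI)  [x>a] = -(-18)·2·(6-(18/5))·(2·6·(18/5)-2²-(18/5)²)/(6·6·200000) = 123/390625 m
Load 2 — point force P=8 kN at a=4 m (b=L-a=2):
  y_2 = -Pbx(L²-b²-x²)/(6LEI)  [x≤a] = -8·2·(18/5)·(6²-2²-(18/5)²)/(6·6·200000) = -119/781250 m
Load 3 — point force P=12 kN at a=9/2 m (b=L-a=3/2):
  y_3 = -Pbx(L²-b²-x²)/(6LEI)  [x≤a] = -12·(3/2)·(18/5)·(6²-(3/2)²-(18/5)²)/(6·6·200000) = -18711/100000000 m
Load 4 — triangular load w₀=16 kN/m (0→w₀ over full span):
  y_4 = -w₀x(7L⁴-10L²x²+3x⁴)/(360LEI) = -16·(18/5)·(7·6⁴-10·6²·(18/5)²+3·(18/5)⁴)/(360·6·200000) = -31968/48828125 m
Superposition: y = Σ y_i = -8490683/12500000000 m ≈ -0.000679 m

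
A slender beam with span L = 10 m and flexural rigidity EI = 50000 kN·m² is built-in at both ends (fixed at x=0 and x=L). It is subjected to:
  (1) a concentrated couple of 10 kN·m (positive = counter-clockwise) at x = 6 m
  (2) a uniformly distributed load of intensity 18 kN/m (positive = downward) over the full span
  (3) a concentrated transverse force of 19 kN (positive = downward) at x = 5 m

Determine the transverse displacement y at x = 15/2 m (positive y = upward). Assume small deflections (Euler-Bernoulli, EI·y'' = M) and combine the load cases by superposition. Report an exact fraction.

Load 1 — applied couple M₀=10 kN·m at a=6 m (b=L-a=4):
  y_1 = (R_Ax³/6 - M_Ax²/2 - M₀(x-a)²/2)/EI  [x>a] with R_A=36/25, M_A=16/5 = ((36/25)·(15/2)³/6 - (16/5)·(15/2)²/2 - 10·((15/2)-6)²/2)/50000 = 0 m
Load 2 — uniform load w=18 kN/m over full span:
  y_2 = -wx²(L-x)²/(24EI) = -18·(15/2)²·(10-(15/2))²/(24·50000) = -27/5120 m
Load 3 — point force P=19 kN at a=5 m (b=L-a=5):
  y_3 = -Pa²(L-x)²(3bL-(3b+a)(L-x))/(6L³EI)  [x>a] = -19·5²·(10-(15/2))²·(3·5·10-(3·5+5)·(10-(15/2)))/(6·10³·50000) = -19/19200 m
Superposition: y = Σ y_i = -481/76800 m ≈ -0.006263 m

y(15/2) = -481/76800 m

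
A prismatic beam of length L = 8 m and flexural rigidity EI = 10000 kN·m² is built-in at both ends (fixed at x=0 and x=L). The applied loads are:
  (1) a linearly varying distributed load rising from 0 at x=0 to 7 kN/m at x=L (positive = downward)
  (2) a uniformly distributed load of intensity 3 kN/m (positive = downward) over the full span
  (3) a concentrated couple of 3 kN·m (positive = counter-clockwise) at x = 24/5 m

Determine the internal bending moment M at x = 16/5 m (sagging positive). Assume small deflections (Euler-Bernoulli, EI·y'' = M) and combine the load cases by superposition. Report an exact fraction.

M(16/5) = 1872/125 kN·m

Load 1 — triangular load w₀=7 kN/m (0→w₀ over full span):
  M_1 = 3w₀Lx/20 - w₀L²/30 - w₀x³/(6L) = 3·7·8·(16/5)/20 - 7·8²/30 - 7·(16/5)³/(6·8) = 896/125 kN·m
Load 2 — uniform load w=3 kN/m over full span:
  M_2 = wLx/2 - wL²/12 - wx²/2 = 3·8·(16/5)/2 - 3·8²/12 - 3·(16/5)²/2 = 176/25 kN·m
Load 3 — applied couple M₀=3 kN·m at a=24/5 m (b=L-a=16/5):
  M_3 = R_Ax - M_A  [x≤a] with R_A=27/50, M_A=24/25 = (27/50)·(16/5) - (24/25) = 96/125 kN·m
Superposition: M = Σ M_i = 1872/125 kN·m ≈ 14.976000 kN·m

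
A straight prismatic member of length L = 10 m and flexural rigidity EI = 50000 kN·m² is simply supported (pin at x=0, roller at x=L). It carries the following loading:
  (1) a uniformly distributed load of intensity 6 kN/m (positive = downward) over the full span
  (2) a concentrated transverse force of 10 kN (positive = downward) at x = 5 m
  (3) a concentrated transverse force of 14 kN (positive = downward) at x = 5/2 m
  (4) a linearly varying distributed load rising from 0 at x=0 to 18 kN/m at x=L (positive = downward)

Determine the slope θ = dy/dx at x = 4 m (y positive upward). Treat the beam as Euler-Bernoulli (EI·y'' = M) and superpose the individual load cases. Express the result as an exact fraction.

Load 1 — uniform load w=6 kN/m over full span:
  θ_1 = -w(L³-6Lx²+4x³)/(24EI) = -6·(10³-6·10·4²+4·4³)/(24·50000) = -37/25000 rad
Load 2 — point force P=10 kN at a=5 m (b=L-a=5):
  θ_2 = -Pb(L²-b²-3x²)/(6LEI)  [x≤a] = -10·5·(10²-5²-3·4²)/(6·10·50000) = -9/20000 rad
Load 3 — point force P=14 kN at a=5/2 m (b=L-a=15/2):
  θ_3 = -Pa(2L²-6Lx+3x²+a²)/(6LEI)  [x>a] = -14·(5/2)·(2·10²-6·10·4+3·4²+(5/2)²)/(6·10·50000) = -133/800000 rad
Load 4 — triangular load w₀=18 kN/m (0→w₀ over full span):
  θ_4 = -w₀(7L⁴-30L²x²+15x⁴)/(360LEI) = -18·(7·10⁴-30·10²·4²+15·4⁴)/(360·10·50000) = -323/125000 rad
Superposition: θ = Σ θ_i = -18721/4000000 rad ≈ -0.004680 rad

θ(4) = -18721/4000000 rad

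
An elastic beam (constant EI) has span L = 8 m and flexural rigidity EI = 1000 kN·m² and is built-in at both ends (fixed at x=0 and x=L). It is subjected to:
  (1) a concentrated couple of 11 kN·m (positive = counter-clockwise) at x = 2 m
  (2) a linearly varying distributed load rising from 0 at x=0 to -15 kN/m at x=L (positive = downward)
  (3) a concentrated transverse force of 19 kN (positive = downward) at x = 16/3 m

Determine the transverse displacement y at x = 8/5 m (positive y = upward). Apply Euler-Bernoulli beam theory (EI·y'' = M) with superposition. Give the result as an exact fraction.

y(8/5) = 2718911/126562500 m

Load 1 — applied couple M₀=11 kN·m at a=2 m (b=L-a=6):
  y_1 = (R_Ax³/6 - M_Ax²/2)/EI  [x≤a] with R_A=99/64, M_A=-33/16 = ((99/64)·(8/5)³/6 - (-33/16)·(8/5)²/2)/1000 = 231/62500 m
Load 2 — triangular load w₀=-15 kN/m (0→w₀ over full span):
  y_2 = -w₀x²(L-x)²(x+2L)/(120LEI) = -(-15)·(8/5)²·(8-(8/5))²·((8/5)+2·8)/(120·8·1000) = 11264/390625 m
Load 3 — point force P=19 kN at a=16/3 m (b=L-a=8/3):
  y_3 = -Pb²x²(3aL-(3a+b)x)/(6L³EI)  [x≤a] = -19·(8/3)²·(8/5)²·(3·(16/3)·8-(3·(16/3)+(8/3))·(8/5))/(6·8³·1000) = -13984/1265625 m
Superposition: y = Σ y_i = 2718911/126562500 m ≈ 0.021483 m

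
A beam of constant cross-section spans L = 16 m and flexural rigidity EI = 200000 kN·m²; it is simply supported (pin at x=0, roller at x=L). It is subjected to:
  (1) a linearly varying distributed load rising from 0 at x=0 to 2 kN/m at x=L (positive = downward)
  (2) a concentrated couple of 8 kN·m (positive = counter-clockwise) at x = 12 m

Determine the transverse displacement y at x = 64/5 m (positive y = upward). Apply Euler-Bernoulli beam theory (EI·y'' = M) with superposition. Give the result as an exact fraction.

y(64/5) = -142173/48828125 m

Load 1 — triangular load w₀=2 kN/m (0→w₀ over full span):
  y_1 = -w₀x(7L⁴-10L²x²+3x⁴)/(360LEI) = -2·(64/5)·(7·16⁴-10·16²·(64/5)²+3·(64/5)⁴)/(360·16·200000) = -130048/48828125 m
Load 2 — applied couple M₀=8 kN·m at a=12 m (b=L-a=4):
  y_2 = (M₀x³/(6L)-M₀(x-a)²/2+C₁x)/EI  [x>a] with C₁=M₀(3b²-L²)/(6L)=-52/3 = (8·(64/5)³/(6·16)-8·((64/5)-12)²/2+(-52/3)·(64/5))/200000 = -97/390625 m
Superposition: y = Σ y_i = -142173/48828125 m ≈ -0.002912 m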